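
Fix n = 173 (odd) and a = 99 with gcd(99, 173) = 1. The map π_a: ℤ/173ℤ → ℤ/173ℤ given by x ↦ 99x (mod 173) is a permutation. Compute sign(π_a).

Trace 141: π^k(141) = [141, 119, 17, 126, 18, 52, 131] for k=0..6.
2 cycles of lengths [172, 1].
n − c = 173 − 2 = 171; sign = (−1)^171 = -1.

-1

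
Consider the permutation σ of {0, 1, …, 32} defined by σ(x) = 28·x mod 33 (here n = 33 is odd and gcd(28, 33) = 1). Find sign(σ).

Orbit of 31 under x↦28x: [31, 10, 16, 19, 4, 13, 1]… (length divides ord_33(28)).
6 cycles of lengths [10, 10, 10, 1, 1, 1].
Σ(ℓ_i−1) = 33−6 = 27; sign = (−1)^27 = -1.
The Jacobi symbol (28|33) = -1 (Zolotarev) agrees.

-1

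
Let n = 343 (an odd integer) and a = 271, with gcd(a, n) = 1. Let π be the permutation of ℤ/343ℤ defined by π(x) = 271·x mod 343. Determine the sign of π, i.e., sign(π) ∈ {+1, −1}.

-1

Orbit of 339 under x↦271x: [339, 288, 187, 256, 90, 37, 80]… (length divides ord_343(271)).
Cycle lengths of π_271 on ℤ/343ℤ: [294, 42, 6, 1]; 4 cycles in total.
Σ(ℓ_i−1) = 343−4 = 339; sign = (−1)^339 = -1.
Zolotarev: (271|343) = -1, matching the cycle-count sign.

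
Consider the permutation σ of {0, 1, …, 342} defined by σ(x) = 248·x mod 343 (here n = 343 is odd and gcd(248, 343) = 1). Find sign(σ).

-1

Trace 340: π^k(340) = [340, 285, 22, 311, 296, 6, 116] for k=0..6.
4 cycles of lengths [294, 42, 6, 1].
n − c = 343 − 4 = 339; sign = (−1)^339 = -1.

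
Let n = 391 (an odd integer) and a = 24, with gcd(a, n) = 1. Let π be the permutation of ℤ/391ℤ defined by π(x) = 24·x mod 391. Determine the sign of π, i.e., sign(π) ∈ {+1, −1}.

Start at x=93: 93 → 277 → 1 → 24 → 185 → 139 → 208 → … (one orbit).
Decompose π into cycles: lengths [16, 16, 16, 16, 16, 16, 16, 16, 16, 16, 16, 16, 16, 16, 16, 16, 16, 16, 16, 16, 16, 16, 16, 1, 1, 1, 1, 1, 1, 1, 1, 1, 1, 1, 1, 1, 1, 1, 1, 1, 1, 1, 1, 1, 1, 1] (46 cycles, including the fixed point 0).
46 cycles on 391: each ℓ→(−1)^(ℓ−1), product (−1)^345 = -1.

-1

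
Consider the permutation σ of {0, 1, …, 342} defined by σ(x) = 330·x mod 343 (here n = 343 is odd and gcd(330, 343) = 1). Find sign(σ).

+1

Start at x=295: 295 → 281 → 120 → 155 → 43 → 127 → 64 → … (one orbit).
The orbit structure of x ↦ 330x mod 343: 19 orbits of sizes [49, 49, 49, 49, 49, 49, 7, 7, 7, 7, 7, 7, 1, 1, 1, 1, 1, 1, 1].
sign(π) = (−1)^{n − #cycles} = (−1)^{343−19} = (−1)^324 = +1.
The Jacobi symbol (330|343) = +1 (Zolotarev) agrees.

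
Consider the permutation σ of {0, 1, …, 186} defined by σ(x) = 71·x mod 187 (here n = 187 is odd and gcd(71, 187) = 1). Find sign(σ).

Start at x=23: 23 → 137 → 3 → 26 → 163 → 166 → 5 → … (one orbit).
Cycle lengths of π_71 on ℤ/187ℤ: [80, 80, 16, 5, 5, 1]; 6 cycles in total.
With 6 cycles on 187 points, sign = (−1)^{187−6} = -1.
Zolotarev: (71|187) = -1, matching the cycle-count sign.

-1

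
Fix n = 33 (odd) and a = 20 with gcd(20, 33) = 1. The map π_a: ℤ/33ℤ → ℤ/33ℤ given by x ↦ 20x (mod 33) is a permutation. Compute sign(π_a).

Trace 26: π^k(26) = [26, 25, 5, 1, 20, 4, 14] for k=0..6.
π_20 has 6 disjoint cycles with lengths [10, 10, 5, 5, 2, 1] on {0,…,32}.
33 − 6 = 27 transpositions; sign(π) = (−1)^27 = -1.
The Jacobi symbol (20|33) = -1 (Zolotarev) agrees.

-1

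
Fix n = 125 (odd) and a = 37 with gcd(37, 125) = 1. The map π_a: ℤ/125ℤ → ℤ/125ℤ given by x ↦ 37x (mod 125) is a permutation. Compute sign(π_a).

Start at x=86: 86 → 57 → 109 → 33 → 96 → 52 → 49 → … (one orbit).
The orbit structure of x ↦ 37x mod 125: 4 orbits of sizes [100, 20, 4, 1].
Σ(ℓ_i−1) = 125−4 = 121; sign = (−1)^121 = -1.

-1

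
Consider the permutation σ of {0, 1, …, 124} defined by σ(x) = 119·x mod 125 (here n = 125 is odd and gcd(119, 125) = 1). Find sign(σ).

Start at x=49: 49 → 81 → 14 → 41 → 4 → 101 → 19 → … (one orbit).
π_119 has 7 disjoint cycles with lengths [50, 50, 10, 10, 2, 2, 1] on {0,…,124}.
n − c = 125 − 7 = 118; sign = (−1)^118 = +1.

+1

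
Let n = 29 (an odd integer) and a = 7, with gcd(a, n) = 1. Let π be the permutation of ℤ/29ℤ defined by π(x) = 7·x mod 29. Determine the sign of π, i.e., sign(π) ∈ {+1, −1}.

+1

Start at x=7: 7 → 20 → 24 → 23 → 16 → 25 → 1 → 7 (one orbit).
The orbit structure of x ↦ 7x mod 29: 5 orbits of sizes [7, 7, 7, 7, 1].
Σ(ℓ_i−1) = 29−5 = 24; sign = (−1)^24 = +1.
Zolotarev: (7|29) = +1, matching the cycle-count sign.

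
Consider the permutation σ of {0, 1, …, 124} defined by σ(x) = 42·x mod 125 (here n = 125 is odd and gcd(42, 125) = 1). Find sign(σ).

Orbit of 64 under x↦42x: [64, 63, 21, 7, 44, 98, 116]… (length divides ord_125(42)).
π_42 has 4 disjoint cycles with lengths [100, 20, 4, 1] on {0,…,124}.
125 − 4 = 121 transpositions; sign(π) = (−1)^121 = -1.
Check: (42/125) = -1 by Zolotarev.

-1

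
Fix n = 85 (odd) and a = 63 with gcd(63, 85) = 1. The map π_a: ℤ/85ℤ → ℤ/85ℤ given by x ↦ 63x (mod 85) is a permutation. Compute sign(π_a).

Start at x=9: 9 → 57 → 21 → 48 → 49 → 27 → 1 → … (one orbit).
Cycle type of π: 16×5 + 4 + 1; total 7 cycles.
7 cycles on 85: each ℓ→(−1)^(ℓ−1), product (−1)^78 = +1.
Via Zolotarev, sign(π_{63}) = (63|85) = +1.

+1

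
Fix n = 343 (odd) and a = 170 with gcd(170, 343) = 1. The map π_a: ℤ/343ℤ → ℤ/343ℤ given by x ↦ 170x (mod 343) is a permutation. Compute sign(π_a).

Orbit of 170 under x↦170x: [170, 88, 211, 198, 46, 274, 275]… (length divides ord_343(170)).
Decompose π into cycles: lengths [147, 147, 21, 21, 3, 3, 1] (7 cycles, including the fixed point 0).
sign(π) = (−1)^{n − #cycles} = (−1)^{343−7} = (−1)^336 = +1.
Zolotarev: (170|343) = +1, matching the cycle-count sign.

+1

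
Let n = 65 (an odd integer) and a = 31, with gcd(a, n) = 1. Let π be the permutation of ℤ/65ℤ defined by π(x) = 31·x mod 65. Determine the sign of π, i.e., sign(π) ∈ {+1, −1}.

Start at x=1: 1 → 31 → 51 → 21 → 1 (one orbit).
The orbit structure of x ↦ 31x mod 65: 20 orbits of sizes [4, 4, 4, 4, 4, 4, 4, 4, 4, 4, 4, 4, 4, 4, 4, 1, 1, 1, 1, 1].
sign(π) = (−1)^{n − #cycles} = (−1)^{65−20} = (−1)^45 = -1.
Via Zolotarev, sign(π_{31}) = (31|65) = -1.

-1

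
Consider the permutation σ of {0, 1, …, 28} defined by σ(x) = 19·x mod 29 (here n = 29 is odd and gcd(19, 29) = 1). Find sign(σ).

-1

Orbit of 28 under x↦19x: [28, 10, 16, 14, 5, 8, 7]… (length divides ord_29(19)).
Cycle lengths of π_19 on ℤ/29ℤ: [28, 1]; 2 cycles in total.
29 − 2 = 27 transpositions; sign(π) = (−1)^27 = -1.
Check: (19/29) = -1 by Zolotarev.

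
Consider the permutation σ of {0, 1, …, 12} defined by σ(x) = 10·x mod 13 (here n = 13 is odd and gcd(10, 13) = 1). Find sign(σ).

Trace 4: π^k(4) = [4, 1, 10, 9, 12, 3] for k=0..5.
Cycle lengths of π_10 on ℤ/13ℤ: [6, 6, 1]; 3 cycles in total.
Σ(ℓ_i−1) = 13−3 = 10; sign = (−1)^10 = +1.
Zolotarev: (10|13) = +1, matching the cycle-count sign.

+1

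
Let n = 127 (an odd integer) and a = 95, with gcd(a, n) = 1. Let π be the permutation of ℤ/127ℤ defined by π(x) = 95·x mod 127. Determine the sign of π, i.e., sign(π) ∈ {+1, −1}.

-1

Trace 2: π^k(2) = [2, 63, 16, 123, 1, 95, 8] for k=0..6.
10 cycles of lengths [14, 14, 14, 14, 14, 14, 14, 14, 14, 1].
sign(π) = (−1)^{n − #cycles} = (−1)^{127−10} = (−1)^117 = -1.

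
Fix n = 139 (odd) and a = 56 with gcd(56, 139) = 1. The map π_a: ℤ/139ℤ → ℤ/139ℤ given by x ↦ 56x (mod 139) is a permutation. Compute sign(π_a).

-1

Trace 82: π^k(82) = [82, 5, 2, 112, 17, 118, 75] for k=0..6.
The orbit structure of x ↦ 56x mod 139: 2 orbits of sizes [138, 1].
sign(π) = (−1)^{n − #cycles} = (−1)^{139−2} = (−1)^137 = -1.
Zolotarev: (56|139) = -1, matching the cycle-count sign.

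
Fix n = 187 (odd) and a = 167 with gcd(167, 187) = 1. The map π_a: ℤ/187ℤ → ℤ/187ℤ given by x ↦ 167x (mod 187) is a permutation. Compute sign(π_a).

+1

Orbit of 36 under x↦167x: [36, 28, 1, 167, 26, 41, 115]… (length divides ord_187(167)).
π_167 has 5 disjoint cycles with lengths [80, 80, 16, 10, 1] on {0,…,186}.
n − c = 187 − 5 = 182; sign = (−1)^182 = +1.
Via Zolotarev, sign(π_{167}) = (167|187) = +1.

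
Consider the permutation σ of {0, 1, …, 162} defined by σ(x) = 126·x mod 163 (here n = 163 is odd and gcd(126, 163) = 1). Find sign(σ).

Start at x=155: 155 → 133 → 132 → 6 → 104 → 64 → 77 → … (one orbit).
The orbit structure of x ↦ 126x mod 163: 7 orbits of sizes [27, 27, 27, 27, 27, 27, 1].
With 7 cycles on 163 points, sign = (−1)^{163−7} = +1.

+1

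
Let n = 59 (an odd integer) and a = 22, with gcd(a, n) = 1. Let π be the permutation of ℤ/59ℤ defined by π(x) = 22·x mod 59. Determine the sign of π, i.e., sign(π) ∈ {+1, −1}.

+1

Trace 3: π^k(3) = [3, 7, 36, 25, 19, 5, 51] for k=0..6.
π_22 has 3 disjoint cycles with lengths [29, 29, 1] on {0,…,58}.
n − c = 59 − 3 = 56; sign = (−1)^56 = +1.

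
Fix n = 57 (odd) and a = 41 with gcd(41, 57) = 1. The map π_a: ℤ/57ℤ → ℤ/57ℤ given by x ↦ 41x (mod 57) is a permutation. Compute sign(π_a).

+1

Start at x=49: 49 → 14 → 4 → 50 → 55 → 32 → 1 → … (one orbit).
The orbit structure of x ↦ 41x mod 57: 5 orbits of sizes [18, 18, 18, 2, 1].
n − c = 57 − 5 = 52; sign = (−1)^52 = +1.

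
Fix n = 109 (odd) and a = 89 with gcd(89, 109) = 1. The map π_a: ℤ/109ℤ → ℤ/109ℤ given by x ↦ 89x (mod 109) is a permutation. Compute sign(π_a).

+1

Orbit of 16 under x↦89x: [16, 7, 78, 75, 26, 25, 45]… (length divides ord_109(89)).
π_89 has 5 disjoint cycles with lengths [27, 27, 27, 27, 1] on {0,…,108}.
sign(π) = (−1)^{n − #cycles} = (−1)^{109−5} = (−1)^104 = +1.
Via Zolotarev, sign(π_{89}) = (89|109) = +1.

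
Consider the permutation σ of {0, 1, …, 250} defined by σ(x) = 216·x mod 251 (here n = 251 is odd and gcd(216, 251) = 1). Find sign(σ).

-1

Orbit of 7 under x↦216x: [7, 6, 41, 71, 25, 129, 3]… (length divides ord_251(216)).
The orbit structure of x ↦ 216x mod 251: 2 orbits of sizes [250, 1].
n − c = 251 − 2 = 249; sign = (−1)^249 = -1.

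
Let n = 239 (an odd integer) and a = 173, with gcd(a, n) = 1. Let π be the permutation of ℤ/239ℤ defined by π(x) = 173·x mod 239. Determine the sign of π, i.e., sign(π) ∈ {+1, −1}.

Trace 223: π^k(223) = [223, 100, 92, 142, 188, 20, 114] for k=0..6.
The orbit structure of x ↦ 173x mod 239: 2 orbits of sizes [238, 1].
239 − 2 = 237 transpositions; sign(π) = (−1)^237 = -1.

-1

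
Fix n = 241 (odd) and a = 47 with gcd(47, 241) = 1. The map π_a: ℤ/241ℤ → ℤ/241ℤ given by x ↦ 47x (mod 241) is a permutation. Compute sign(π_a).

+1

Trace 214: π^k(214) = [214, 177, 125, 91, 180, 25, 211] for k=0..6.
Cycle lengths of π_47 on ℤ/241ℤ: [40, 40, 40, 40, 40, 40, 1]; 7 cycles in total.
7 cycles on 241: each ℓ→(−1)^(ℓ−1), product (−1)^234 = +1.
Zolotarev: (47|241) = +1, matching the cycle-count sign.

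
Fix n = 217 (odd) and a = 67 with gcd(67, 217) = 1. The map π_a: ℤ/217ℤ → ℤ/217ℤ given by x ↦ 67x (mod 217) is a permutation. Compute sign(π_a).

Orbit of 67 under x↦67x: [67, 149, 1]… (length divides ord_217(67)).
Decompose π into cycles: lengths [3, 3, 3, 3, 3, 3, 3, 3, 3, 3, 3, 3, 3, 3, 3, 3, 3, 3, 3, 3, 3, 3, 3, 3, 3, 3, 3, 3, 3, 3, 3, 3, 3, 3, 3, 3, 3, 3, 3, 3, 3, 3, 3, 3, 3, 3, 3, 3, 3, 3, 3, 3, 3, 3, 3, 3, 3, 3, 3, 3, 3, 3, 3, 3, 3, 3, 3, 3, 3, 3, 3, 3, 1] (73 cycles, including the fixed point 0).
73 cycles on 217: each ℓ→(−1)^(ℓ−1), product (−1)^144 = +1.
Zolotarev: (67|217) = +1, matching the cycle-count sign.

+1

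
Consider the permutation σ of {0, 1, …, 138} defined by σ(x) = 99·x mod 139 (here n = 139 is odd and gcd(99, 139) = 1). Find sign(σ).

+1

Trace 120: π^k(120) = [120, 65, 41, 28, 131, 42, 127] for k=0..6.
π_99 has 3 disjoint cycles with lengths [69, 69, 1] on {0,…,138}.
139 − 3 = 136 transpositions; sign(π) = (−1)^136 = +1.
Check: (99/139) = +1 by Zolotarev.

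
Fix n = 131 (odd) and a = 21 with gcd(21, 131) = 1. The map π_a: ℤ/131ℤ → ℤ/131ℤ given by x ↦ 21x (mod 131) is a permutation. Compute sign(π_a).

+1

Orbit of 25 under x↦21x: [25, 1, 21, 48, 91, 77, 45]… (length divides ord_131(21)).
Cycle lengths of π_21 on ℤ/131ℤ: [65, 65, 1]; 3 cycles in total.
3 cycles on 131: each ℓ→(−1)^(ℓ−1), product (−1)^128 = +1.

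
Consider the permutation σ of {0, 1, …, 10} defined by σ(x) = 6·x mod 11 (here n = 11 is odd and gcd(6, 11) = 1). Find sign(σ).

-1

Start at x=2: 2 → 1 → 6 → 3 → 7 → 9 → 10 → … (one orbit).
Cycle lengths of π_6 on ℤ/11ℤ: [10, 1]; 2 cycles in total.
With 2 cycles on 11 points, sign = (−1)^{11−2} = -1.
Via Zolotarev, sign(π_{6}) = (6|11) = -1.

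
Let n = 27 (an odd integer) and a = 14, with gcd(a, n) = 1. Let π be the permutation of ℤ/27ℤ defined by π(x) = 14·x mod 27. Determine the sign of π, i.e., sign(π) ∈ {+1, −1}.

Orbit of 19 under x↦14x: [19, 23, 25, 26, 13, 20, 10]… (length divides ord_27(14)).
4 cycles of lengths [18, 6, 2, 1].
4 cycles on 27: each ℓ→(−1)^(ℓ−1), product (−1)^23 = -1.
Via Zolotarev, sign(π_{14}) = (14|27) = -1.

-1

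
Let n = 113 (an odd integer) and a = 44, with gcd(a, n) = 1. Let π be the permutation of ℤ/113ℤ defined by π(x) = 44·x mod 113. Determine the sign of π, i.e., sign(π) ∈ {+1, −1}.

+1

Orbit of 98 under x↦44x: [98, 18, 1, 44, 15, 95, 112]… (length divides ord_113(44)).
The orbit structure of x ↦ 44x mod 113: 15 orbits of sizes [8, 8, 8, 8, 8, 8, 8, 8, 8, 8, 8, 8, 8, 8, 1].
sign(π) = (−1)^{n − #cycles} = (−1)^{113−15} = (−1)^98 = +1.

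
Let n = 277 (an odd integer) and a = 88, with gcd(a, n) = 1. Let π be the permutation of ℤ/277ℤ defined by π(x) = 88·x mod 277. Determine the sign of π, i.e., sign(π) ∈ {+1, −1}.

+1

Trace 211: π^k(211) = [211, 9, 238, 169, 191, 188, 201] for k=0..6.
The orbit structure of x ↦ 88x mod 277: 5 orbits of sizes [69, 69, 69, 69, 1].
Σ(ℓ_i−1) = 277−5 = 272; sign = (−1)^272 = +1.
Zolotarev: (88|277) = +1, matching the cycle-count sign.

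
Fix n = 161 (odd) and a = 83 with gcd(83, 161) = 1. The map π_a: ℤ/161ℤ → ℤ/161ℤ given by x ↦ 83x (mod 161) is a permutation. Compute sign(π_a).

Trace 34: π^k(34) = [34, 85, 132, 8, 20, 50, 125] for k=0..6.
Decompose π into cycles: lengths [22, 22, 22, 22, 22, 22, 22, 2, 2, 2, 1] (11 cycles, including the fixed point 0).
11 cycles on 161: each ℓ→(−1)^(ℓ−1), product (−1)^150 = +1.

+1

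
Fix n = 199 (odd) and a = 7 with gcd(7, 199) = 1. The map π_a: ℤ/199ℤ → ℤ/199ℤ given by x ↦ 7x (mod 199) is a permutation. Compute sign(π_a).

Start at x=157: 157 → 104 → 131 → 121 → 51 → 158 → 111 → … (one orbit).
3 cycles of lengths [99, 99, 1].
Σ(ℓ_i−1) = 199−3 = 196; sign = (−1)^196 = +1.

+1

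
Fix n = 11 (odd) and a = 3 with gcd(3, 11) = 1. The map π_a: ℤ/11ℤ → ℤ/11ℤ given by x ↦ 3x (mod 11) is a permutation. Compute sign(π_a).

+1

Trace 5: π^k(5) = [5, 4, 1, 3, 9] for k=0..4.
π_3 has 3 disjoint cycles with lengths [5, 5, 1] on {0,…,10}.
3 cycles on 11: each ℓ→(−1)^(ℓ−1), product (−1)^8 = +1.
Via Zolotarev, sign(π_{3}) = (3|11) = +1.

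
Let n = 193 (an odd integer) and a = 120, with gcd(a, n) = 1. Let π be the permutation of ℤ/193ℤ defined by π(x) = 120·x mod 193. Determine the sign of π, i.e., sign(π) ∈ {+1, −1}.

-1

Orbit of 20 under x↦120x: [20, 84, 44, 69, 174, 36, 74]… (length divides ord_193(120)).
The orbit structure of x ↦ 120x mod 193: 2 orbits of sizes [192, 1].
2 cycles on 193: each ℓ→(−1)^(ℓ−1), product (−1)^191 = -1.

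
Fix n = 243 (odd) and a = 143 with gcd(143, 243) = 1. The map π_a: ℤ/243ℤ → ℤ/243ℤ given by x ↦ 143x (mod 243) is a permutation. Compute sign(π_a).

-1

Orbit of 197 under x↦143x: [197, 226, 242, 100, 206, 55, 89]… (length divides ord_243(143)).
Cycle lengths of π_143 on ℤ/243ℤ: [54, 54, 54, 18, 18, 18, 6, 6, 6, 2, 2, 2, 2, 1]; 14 cycles in total.
sign(π) = (−1)^{n − #cycles} = (−1)^{243−14} = (−1)^229 = -1.
The Jacobi symbol (143|243) = -1 (Zolotarev) agrees.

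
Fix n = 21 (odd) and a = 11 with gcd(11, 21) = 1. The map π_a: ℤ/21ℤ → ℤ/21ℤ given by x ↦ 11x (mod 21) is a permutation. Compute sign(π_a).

-1

Trace 16: π^k(16) = [16, 8, 4, 2, 1, 11] for k=0..5.
π_11 has 6 disjoint cycles with lengths [6, 6, 3, 3, 2, 1] on {0,…,20}.
6 cycles on 21: each ℓ→(−1)^(ℓ−1), product (−1)^15 = -1.
Zolotarev: (11|21) = -1, matching the cycle-count sign.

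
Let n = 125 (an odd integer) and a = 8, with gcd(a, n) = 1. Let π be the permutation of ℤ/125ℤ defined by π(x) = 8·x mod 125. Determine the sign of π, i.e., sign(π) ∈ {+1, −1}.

-1

Start at x=49: 49 → 17 → 11 → 88 → 79 → 7 → 56 → … (one orbit).
Cycle type of π: 100 + 20 + 4 + 1; total 4 cycles.
sign(π) = (−1)^{n − #cycles} = (−1)^{125−4} = (−1)^121 = -1.
Check: (8/125) = -1 by Zolotarev.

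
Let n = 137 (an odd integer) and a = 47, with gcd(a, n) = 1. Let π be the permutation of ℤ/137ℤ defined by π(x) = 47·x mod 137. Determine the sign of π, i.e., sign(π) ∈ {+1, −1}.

Trace 72: π^k(72) = [72, 96, 128, 125, 121, 70, 2] for k=0..6.
Cycle type of π: 136 + 1; total 2 cycles.
2 cycles on 137: each ℓ→(−1)^(ℓ−1), product (−1)^135 = -1.

-1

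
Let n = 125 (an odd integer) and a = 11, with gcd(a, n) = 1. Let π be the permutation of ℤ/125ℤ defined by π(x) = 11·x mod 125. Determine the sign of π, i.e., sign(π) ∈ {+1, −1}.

+1

Orbit of 11 under x↦11x: [11, 121, 81, 16, 51, 61, 46]… (length divides ord_125(11)).
The orbit structure of x ↦ 11x mod 125: 13 orbits of sizes [25, 25, 25, 25, 5, 5, 5, 5, 1, 1, 1, 1, 1].
125 − 13 = 112 transpositions; sign(π) = (−1)^112 = +1.
Via Zolotarev, sign(π_{11}) = (11|125) = +1.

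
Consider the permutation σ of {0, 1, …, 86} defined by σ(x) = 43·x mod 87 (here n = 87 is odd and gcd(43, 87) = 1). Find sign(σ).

-1

Start at x=25: 25 → 31 → 28 → 73 → 7 → 40 → 67 → … (one orbit).
Cycle lengths of π_43 on ℤ/87ℤ: [28, 28, 28, 1, 1, 1]; 6 cycles in total.
87 − 6 = 81 transpositions; sign(π) = (−1)^81 = -1.
Zolotarev: (43|87) = -1, matching the cycle-count sign.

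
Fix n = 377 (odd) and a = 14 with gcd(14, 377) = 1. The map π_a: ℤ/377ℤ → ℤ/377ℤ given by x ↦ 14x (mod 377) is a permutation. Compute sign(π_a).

-1

Start at x=209: 209 → 287 → 248 → 79 → 352 → 27 → 1 → … (one orbit).
26 cycles of lengths [28, 28, 28, 28, 28, 28, 28, 28, 28, 28, 28, 28, 28, 1, 1, 1, 1, 1, 1, 1, 1, 1, 1, 1, 1, 1].
With 26 cycles on 377 points, sign = (−1)^{377−26} = -1.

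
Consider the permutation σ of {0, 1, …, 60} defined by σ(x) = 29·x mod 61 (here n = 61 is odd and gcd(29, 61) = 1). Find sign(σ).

Orbit of 60 under x↦29x: [60, 32, 13, 11, 14, 40, 1]… (length divides ord_61(29)).
6 cycles of lengths [12, 12, 12, 12, 12, 1].
n − c = 61 − 6 = 55; sign = (−1)^55 = -1.

-1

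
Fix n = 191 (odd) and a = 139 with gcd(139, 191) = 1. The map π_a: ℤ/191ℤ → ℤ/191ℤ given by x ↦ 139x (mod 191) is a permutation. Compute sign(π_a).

Orbit of 55 under x↦139x: [55, 5, 122, 150, 31, 107, 166]… (length divides ord_191(139)).
The orbit structure of x ↦ 139x mod 191: 6 orbits of sizes [38, 38, 38, 38, 38, 1].
Σ(ℓ_i−1) = 191−6 = 185; sign = (−1)^185 = -1.
Zolotarev: (139|191) = -1, matching the cycle-count sign.

-1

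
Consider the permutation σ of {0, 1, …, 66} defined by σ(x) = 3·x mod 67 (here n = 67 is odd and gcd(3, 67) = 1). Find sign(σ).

Orbit of 27 under x↦3x: [27, 14, 42, 59, 43, 62, 52]… (length divides ord_67(3)).
The orbit structure of x ↦ 3x mod 67: 4 orbits of sizes [22, 22, 22, 1].
n − c = 67 − 4 = 63; sign = (−1)^63 = -1.
Via Zolotarev, sign(π_{3}) = (3|67) = -1.

-1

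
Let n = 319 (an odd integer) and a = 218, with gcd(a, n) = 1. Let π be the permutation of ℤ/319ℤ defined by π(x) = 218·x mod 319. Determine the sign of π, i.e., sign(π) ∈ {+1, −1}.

Trace 70: π^k(70) = [70, 267, 148, 45, 240, 4, 234] for k=0..6.
π_218 has 6 disjoint cycles with lengths [140, 140, 28, 5, 5, 1] on {0,…,318}.
n − c = 319 − 6 = 313; sign = (−1)^313 = -1.
Via Zolotarev, sign(π_{218}) = (218|319) = -1.

-1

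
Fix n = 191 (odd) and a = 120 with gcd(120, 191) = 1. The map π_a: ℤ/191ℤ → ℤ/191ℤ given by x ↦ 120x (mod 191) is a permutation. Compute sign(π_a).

Start at x=6: 6 → 147 → 68 → 138 → 134 → 36 → 118 → … (one orbit).
Cycle type of π: 95×2 + 1; total 3 cycles.
191 − 3 = 188 transpositions; sign(π) = (−1)^188 = +1.

+1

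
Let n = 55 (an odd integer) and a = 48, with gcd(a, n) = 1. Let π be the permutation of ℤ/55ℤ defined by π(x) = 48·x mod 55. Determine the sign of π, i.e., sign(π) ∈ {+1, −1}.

-1

Start at x=47: 47 → 1 → 48 → 49 → 42 → 36 → 23 → … (one orbit).
The orbit structure of x ↦ 48x mod 55: 6 orbits of sizes [20, 20, 5, 5, 4, 1].
6 cycles on 55: each ℓ→(−1)^(ℓ−1), product (−1)^49 = -1.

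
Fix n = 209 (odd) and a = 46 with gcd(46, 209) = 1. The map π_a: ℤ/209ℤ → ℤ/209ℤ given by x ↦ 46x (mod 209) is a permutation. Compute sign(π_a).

Orbit of 65 under x↦46x: [65, 64, 18, 201, 50, 1, 46]… (length divides ord_209(46)).
The orbit structure of x ↦ 46x mod 209: 11 orbits of sizes [30, 30, 30, 30, 30, 30, 10, 6, 6, 6, 1].
Σ(ℓ_i−1) = 209−11 = 198; sign = (−1)^198 = +1.

+1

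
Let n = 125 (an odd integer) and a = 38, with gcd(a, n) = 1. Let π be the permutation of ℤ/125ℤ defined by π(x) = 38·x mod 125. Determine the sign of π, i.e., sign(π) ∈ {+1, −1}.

Orbit of 71 under x↦38x: [71, 73, 24, 37, 31, 53, 14]… (length divides ord_125(38)).
The orbit structure of x ↦ 38x mod 125: 4 orbits of sizes [100, 20, 4, 1].
sign(π) = (−1)^{n − #cycles} = (−1)^{125−4} = (−1)^121 = -1.
(38|125)_J = -1 (Zolotarev's lemma cross-check).

-1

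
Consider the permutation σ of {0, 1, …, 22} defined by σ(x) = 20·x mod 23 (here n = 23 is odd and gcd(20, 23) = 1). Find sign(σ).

-1

Orbit of 1 under x↦20x: [1, 20, 9, 19, 12, 10, 16]… (length divides ord_23(20)).
2 cycles of lengths [22, 1].
sign(π) = (−1)^{n − #cycles} = (−1)^{23−2} = (−1)^21 = -1.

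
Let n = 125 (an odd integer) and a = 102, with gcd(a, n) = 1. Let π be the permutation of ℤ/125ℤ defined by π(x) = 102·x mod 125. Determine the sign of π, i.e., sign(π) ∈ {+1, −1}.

Start at x=51: 51 → 77 → 104 → 108 → 16 → 7 → 89 → … (one orbit).
π_102 has 4 disjoint cycles with lengths [100, 20, 4, 1] on {0,…,124}.
4 cycles on 125: each ℓ→(−1)^(ℓ−1), product (−1)^121 = -1.

-1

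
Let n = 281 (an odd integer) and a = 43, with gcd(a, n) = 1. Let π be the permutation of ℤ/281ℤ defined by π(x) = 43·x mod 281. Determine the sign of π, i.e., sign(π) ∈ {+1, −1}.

Orbit of 170 under x↦43x: [170, 4, 172, 90, 217, 58, 246]… (length divides ord_281(43)).
5 cycles of lengths [70, 70, 70, 70, 1].
n − c = 281 − 5 = 276; sign = (−1)^276 = +1.
Check: (43/281) = +1 by Zolotarev.

+1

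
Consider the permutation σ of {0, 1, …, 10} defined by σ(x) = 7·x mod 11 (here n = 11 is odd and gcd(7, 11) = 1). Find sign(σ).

-1

Start at x=10: 10 → 4 → 6 → 9 → 8 → 1 → 7 → … (one orbit).
Cycle lengths of π_7 on ℤ/11ℤ: [10, 1]; 2 cycles in total.
With 2 cycles on 11 points, sign = (−1)^{11−2} = -1.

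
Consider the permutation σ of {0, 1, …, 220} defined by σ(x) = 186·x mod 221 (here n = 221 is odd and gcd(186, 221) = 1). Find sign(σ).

Start at x=220: 220 → 35 → 101 → 1 → 186 → 120 → 220 (one orbit).
The orbit structure of x ↦ 186x mod 221: 43 orbits of sizes [6, 6, 6, 6, 6, 6, 6, 6, 6, 6, 6, 6, 6, 6, 6, 6, 6, 6, 6, 6, 6, 6, 6, 6, 6, 6, 6, 6, 6, 6, 6, 6, 6, 6, 2, 2, 2, 2, 2, 2, 2, 2, 1].
n − c = 221 − 43 = 178; sign = (−1)^178 = +1.
Via Zolotarev, sign(π_{186}) = (186|221) = +1.

+1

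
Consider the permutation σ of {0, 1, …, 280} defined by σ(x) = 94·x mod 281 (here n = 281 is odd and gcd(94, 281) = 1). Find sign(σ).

Orbit of 179 under x↦94x: [179, 247, 176, 246, 82, 121, 134]… (length divides ord_281(94)).
2 cycles of lengths [280, 1].
With 2 cycles on 281 points, sign = (−1)^{281−2} = -1.

-1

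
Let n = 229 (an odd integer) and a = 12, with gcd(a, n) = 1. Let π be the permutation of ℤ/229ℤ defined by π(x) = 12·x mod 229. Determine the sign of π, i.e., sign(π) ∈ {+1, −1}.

Start at x=64: 64 → 81 → 56 → 214 → 49 → 130 → 186 → … (one orbit).
Decompose π into cycles: lengths [114, 114, 1] (3 cycles, including the fixed point 0).
sign(π) = (−1)^{n − #cycles} = (−1)^{229−3} = (−1)^226 = +1.

+1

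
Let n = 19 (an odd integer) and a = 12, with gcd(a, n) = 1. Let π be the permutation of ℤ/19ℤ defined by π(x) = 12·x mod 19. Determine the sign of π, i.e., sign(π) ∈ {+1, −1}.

Start at x=18: 18 → 7 → 8 → 1 → 12 → 11 → 18 (one orbit).
π_12 has 4 disjoint cycles with lengths [6, 6, 6, 1] on {0,…,18}.
With 4 cycles on 19 points, sign = (−1)^{19−4} = -1.
(12|19)_J = -1 (Zolotarev's lemma cross-check).

-1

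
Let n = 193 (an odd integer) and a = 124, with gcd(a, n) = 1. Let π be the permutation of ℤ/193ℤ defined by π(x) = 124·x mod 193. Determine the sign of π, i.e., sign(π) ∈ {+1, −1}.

Trace 124: π^k(124) = [124, 129, 170, 43, 121, 143, 169] for k=0..6.
Decompose π into cycles: lengths [32, 32, 32, 32, 32, 32, 1] (7 cycles, including the fixed point 0).
193 − 7 = 186 transpositions; sign(π) = (−1)^186 = +1.
The Jacobi symbol (124|193) = +1 (Zolotarev) agrees.

+1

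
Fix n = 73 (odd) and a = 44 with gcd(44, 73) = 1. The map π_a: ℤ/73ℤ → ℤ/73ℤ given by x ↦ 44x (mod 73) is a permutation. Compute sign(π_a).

-1

Start at x=39: 39 → 37 → 22 → 19 → 33 → 65 → 13 → … (one orbit).
Cycle lengths of π_44 on ℤ/73ℤ: [72, 1]; 2 cycles in total.
Σ(ℓ_i−1) = 73−2 = 71; sign = (−1)^71 = -1.
The Jacobi symbol (44|73) = -1 (Zolotarev) agrees.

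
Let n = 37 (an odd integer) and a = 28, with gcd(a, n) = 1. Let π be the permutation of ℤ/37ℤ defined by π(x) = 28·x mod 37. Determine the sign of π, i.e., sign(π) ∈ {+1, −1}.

+1

Start at x=4: 4 → 1 → 28 → 7 → 11 → 12 → 3 → … (one orbit).
π_28 has 3 disjoint cycles with lengths [18, 18, 1] on {0,…,36}.
Σ(ℓ_i−1) = 37−3 = 34; sign = (−1)^34 = +1.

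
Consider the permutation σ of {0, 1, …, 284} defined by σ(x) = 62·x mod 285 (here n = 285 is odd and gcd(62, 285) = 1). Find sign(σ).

Trace 182: π^k(182) = [182, 169, 218, 121, 92, 4, 248] for k=0..6.
The orbit structure of x ↦ 62x mod 285: 15 orbits of sizes [36, 36, 36, 36, 36, 36, 18, 18, 9, 9, 4, 4, 4, 2, 1].
With 15 cycles on 285 points, sign = (−1)^{285−15} = +1.

+1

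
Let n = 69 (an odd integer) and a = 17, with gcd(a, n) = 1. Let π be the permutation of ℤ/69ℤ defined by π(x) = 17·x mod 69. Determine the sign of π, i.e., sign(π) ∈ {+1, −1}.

+1

Start at x=38: 38 → 25 → 11 → 49 → 5 → 16 → 65 → … (one orbit).
The orbit structure of x ↦ 17x mod 69: 5 orbits of sizes [22, 22, 22, 2, 1].
Σ(ℓ_i−1) = 69−5 = 64; sign = (−1)^64 = +1.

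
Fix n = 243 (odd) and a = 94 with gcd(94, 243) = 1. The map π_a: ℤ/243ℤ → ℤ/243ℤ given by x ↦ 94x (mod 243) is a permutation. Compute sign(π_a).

+1

Trace 94: π^k(94) = [94, 88, 10, 211, 151, 100, 166] for k=0..6.
The orbit structure of x ↦ 94x mod 243: 11 orbits of sizes [81, 81, 27, 27, 9, 9, 3, 3, 1, 1, 1].
With 11 cycles on 243 points, sign = (−1)^{243−11} = +1.
Via Zolotarev, sign(π_{94}) = (94|243) = +1.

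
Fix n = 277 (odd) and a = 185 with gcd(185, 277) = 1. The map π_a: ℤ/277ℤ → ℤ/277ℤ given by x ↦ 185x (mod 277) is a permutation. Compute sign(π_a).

Orbit of 236 under x↦185x: [236, 171, 57, 19, 191, 156, 52]… (length divides ord_277(185)).
5 cycles of lengths [69, 69, 69, 69, 1].
5 cycles on 277: each ℓ→(−1)^(ℓ−1), product (−1)^272 = +1.
Via Zolotarev, sign(π_{185}) = (185|277) = +1.

+1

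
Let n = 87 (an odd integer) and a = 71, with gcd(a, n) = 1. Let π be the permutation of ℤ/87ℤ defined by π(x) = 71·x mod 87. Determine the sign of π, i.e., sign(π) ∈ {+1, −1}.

Start at x=86: 86 → 16 → 5 → 7 → 62 → 52 → 38 → … (one orbit).
Decompose π into cycles: lengths [14, 14, 14, 14, 14, 14, 2, 1] (8 cycles, including the fixed point 0).
n − c = 87 − 8 = 79; sign = (−1)^79 = -1.
Via Zolotarev, sign(π_{71}) = (71|87) = -1.

-1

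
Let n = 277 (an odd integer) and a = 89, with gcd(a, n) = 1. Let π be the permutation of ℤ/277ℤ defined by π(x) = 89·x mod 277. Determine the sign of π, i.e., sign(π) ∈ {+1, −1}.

Orbit of 63 under x↦89x: [63, 67, 146, 252, 268, 30, 177]… (length divides ord_277(89)).
Cycle type of π: 138×2 + 1; total 3 cycles.
sign(π) = (−1)^{n − #cycles} = (−1)^{277−3} = (−1)^274 = +1.
Via Zolotarev, sign(π_{89}) = (89|277) = +1.

+1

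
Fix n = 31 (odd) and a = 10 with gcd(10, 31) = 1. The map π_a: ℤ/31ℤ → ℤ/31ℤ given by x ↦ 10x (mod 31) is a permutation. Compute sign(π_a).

+1

Trace 25: π^k(25) = [25, 2, 20, 14, 16, 5, 19] for k=0..6.
3 cycles of lengths [15, 15, 1].
n − c = 31 − 3 = 28; sign = (−1)^28 = +1.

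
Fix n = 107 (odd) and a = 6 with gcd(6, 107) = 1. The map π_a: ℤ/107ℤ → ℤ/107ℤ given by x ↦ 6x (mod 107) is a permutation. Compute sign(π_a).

Orbit of 105 under x↦6x: [105, 95, 35, 103, 83, 70, 99]… (length divides ord_107(6)).
π_6 has 2 disjoint cycles with lengths [106, 1] on {0,…,106}.
n − c = 107 − 2 = 105; sign = (−1)^105 = -1.

-1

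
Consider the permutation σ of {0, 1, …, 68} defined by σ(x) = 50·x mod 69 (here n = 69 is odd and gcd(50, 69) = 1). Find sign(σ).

Orbit of 55 under x↦50x: [55, 59, 52, 47, 4, 62, 64]… (length divides ord_69(50)).
π_50 has 6 disjoint cycles with lengths [22, 22, 11, 11, 2, 1] on {0,…,68}.
sign(π) = (−1)^{n − #cycles} = (−1)^{69−6} = (−1)^63 = -1.

-1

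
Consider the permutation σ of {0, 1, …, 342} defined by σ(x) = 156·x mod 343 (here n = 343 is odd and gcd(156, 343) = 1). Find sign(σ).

+1

Trace 207: π^k(207) = [207, 50, 254, 179, 141, 44, 4] for k=0..6.
Cycle type of π: 147×2 + 21×2 + 3×2 + 1; total 7 cycles.
With 7 cycles on 343 points, sign = (−1)^{343−7} = +1.
(156|343)_J = +1 (Zolotarev's lemma cross-check).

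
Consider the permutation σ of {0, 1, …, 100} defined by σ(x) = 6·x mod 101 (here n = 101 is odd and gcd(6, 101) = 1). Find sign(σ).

Start at x=17: 17 → 1 → 6 → 36 → 14 → 84 → 100 → … (one orbit).
π_6 has 11 disjoint cycles with lengths [10, 10, 10, 10, 10, 10, 10, 10, 10, 10, 1] on {0,…,100}.
11 cycles on 101: each ℓ→(−1)^(ℓ−1), product (−1)^90 = +1.
Via Zolotarev, sign(π_{6}) = (6|101) = +1.

+1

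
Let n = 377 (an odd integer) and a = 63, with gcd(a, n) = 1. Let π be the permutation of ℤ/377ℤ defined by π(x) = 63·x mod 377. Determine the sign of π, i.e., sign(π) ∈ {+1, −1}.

Trace 277: π^k(277) = [277, 109, 81, 202, 285, 236, 165] for k=0..6.
Cycle type of π: 84×4 + 14×2 + 12 + 1; total 8 cycles.
Σ(ℓ_i−1) = 377−8 = 369; sign = (−1)^369 = -1.
The Jacobi symbol (63|377) = -1 (Zolotarev) agrees.

-1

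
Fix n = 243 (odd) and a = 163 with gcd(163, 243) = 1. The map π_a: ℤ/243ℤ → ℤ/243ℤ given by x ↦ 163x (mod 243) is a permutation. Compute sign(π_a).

Start at x=1: 1 → 163 → 82 → 1 (one orbit).
Cycle type of π: 3×54 + 1×81; total 135 cycles.
With 135 cycles on 243 points, sign = (−1)^{243−135} = +1.
(163|243)_J = +1 (Zolotarev's lemma cross-check).

+1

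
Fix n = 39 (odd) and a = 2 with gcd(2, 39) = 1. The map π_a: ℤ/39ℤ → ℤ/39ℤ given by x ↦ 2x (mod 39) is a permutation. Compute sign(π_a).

Start at x=32: 32 → 25 → 11 → 22 → 5 → 10 → 20 → … (one orbit).
The orbit structure of x ↦ 2x mod 39: 5 orbits of sizes [12, 12, 12, 2, 1].
Σ(ℓ_i−1) = 39−5 = 34; sign = (−1)^34 = +1.
Check: (2/39) = +1 by Zolotarev.

+1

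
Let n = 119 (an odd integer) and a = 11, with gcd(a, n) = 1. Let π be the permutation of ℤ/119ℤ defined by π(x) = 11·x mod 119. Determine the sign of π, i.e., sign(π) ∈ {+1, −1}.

-1

Trace 64: π^k(64) = [64, 109, 9, 99, 18, 79, 36] for k=0..6.
Cycle lengths of π_11 on ℤ/119ℤ: [48, 48, 16, 3, 3, 1]; 6 cycles in total.
n − c = 119 − 6 = 113; sign = (−1)^113 = -1.
(11|119)_J = -1 (Zolotarev's lemma cross-check).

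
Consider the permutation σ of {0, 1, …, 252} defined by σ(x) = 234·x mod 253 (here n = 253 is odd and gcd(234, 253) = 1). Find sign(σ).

Start at x=213: 213 → 1 → 234 → 108 → 225 → 26 → 12 → … (one orbit).
π_234 has 9 disjoint cycles with lengths [55, 55, 55, 55, 11, 11, 5, 5, 1] on {0,…,252}.
253 − 9 = 244 transpositions; sign(π) = (−1)^244 = +1.

+1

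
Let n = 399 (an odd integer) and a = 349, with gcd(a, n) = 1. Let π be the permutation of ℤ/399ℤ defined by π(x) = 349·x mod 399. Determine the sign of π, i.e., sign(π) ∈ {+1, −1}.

-1

Orbit of 1 under x↦349x: [1, 349, 106, 286, 64, 391]… (length divides ord_399(349)).
Decompose π into cycles: lengths [6, 6, 6, 6, 6, 6, 6, 6, 6, 6, 6, 6, 6, 6, 6, 6, 6, 6, 6, 6, 6, 6, 6, 6, 6, 6, 6, 6, 6, 6, 6, 6, 6, 6, 6, 6, 6, 6, 6, 6, 6, 6, 6, 6, 6, 6, 6, 6, 6, 6, 6, 6, 6, 6, 3, 3, 3, 3, 3, 3, 3, 3, 3, 3, 3, 3, 3, 3, 3, 3, 3, 3, 2, 2, 2, 2, 2, 2, 2, 2, 2, 1, 1, 1] (84 cycles, including the fixed point 0).
399 − 84 = 315 transpositions; sign(π) = (−1)^315 = -1.
Check: (349/399) = -1 by Zolotarev.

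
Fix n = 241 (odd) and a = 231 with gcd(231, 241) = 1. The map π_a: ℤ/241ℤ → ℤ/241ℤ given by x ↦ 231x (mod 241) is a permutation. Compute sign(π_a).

Start at x=231: 231 → 100 → 205 → 119 → 15 → 91 → 54 → … (one orbit).
Cycle lengths of π_231 on ℤ/241ℤ: [15, 15, 15, 15, 15, 15, 15, 15, 15, 15, 15, 15, 15, 15, 15, 15, 1]; 17 cycles in total.
sign(π) = (−1)^{n − #cycles} = (−1)^{241−17} = (−1)^224 = +1.
(231|241)_J = +1 (Zolotarev's lemma cross-check).

+1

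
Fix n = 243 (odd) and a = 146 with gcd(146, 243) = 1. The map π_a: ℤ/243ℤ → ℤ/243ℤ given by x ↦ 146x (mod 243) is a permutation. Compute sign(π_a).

-1

Orbit of 175 under x↦146x: [175, 35, 7, 50, 10, 2, 49]… (length divides ord_243(146)).
π_146 has 6 disjoint cycles with lengths [162, 54, 18, 6, 2, 1] on {0,…,242}.
243 − 6 = 237 transpositions; sign(π) = (−1)^237 = -1.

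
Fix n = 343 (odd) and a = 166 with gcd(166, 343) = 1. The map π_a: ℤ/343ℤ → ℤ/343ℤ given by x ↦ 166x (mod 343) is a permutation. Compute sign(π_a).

Orbit of 99 under x↦166x: [99, 313, 165, 293, 275, 31, 1]… (length divides ord_343(166)).
π_166 has 16 disjoint cycles with lengths [42, 42, 42, 42, 42, 42, 42, 6, 6, 6, 6, 6, 6, 6, 6, 1] on {0,…,342}.
Σ(ℓ_i−1) = 343−16 = 327; sign = (−1)^327 = -1.

-1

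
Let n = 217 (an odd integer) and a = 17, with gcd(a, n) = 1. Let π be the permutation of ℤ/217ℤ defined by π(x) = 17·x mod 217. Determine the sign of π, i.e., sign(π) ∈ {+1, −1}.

+1

Trace 64: π^k(64) = [64, 3, 51, 216, 200, 145, 78] for k=0..6.
Cycle lengths of π_17 on ℤ/217ℤ: [30, 30, 30, 30, 30, 30, 30, 6, 1]; 9 cycles in total.
9 cycles on 217: each ℓ→(−1)^(ℓ−1), product (−1)^208 = +1.
The Jacobi symbol (17|217) = +1 (Zolotarev) agrees.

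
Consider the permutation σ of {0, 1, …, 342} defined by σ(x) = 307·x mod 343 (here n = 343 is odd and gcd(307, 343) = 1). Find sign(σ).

Trace 125: π^k(125) = [125, 302, 104, 29, 328, 197, 111] for k=0..6.
Decompose π into cycles: lengths [98, 98, 98, 14, 14, 14, 2, 2, 2, 1] (10 cycles, including the fixed point 0).
n − c = 343 − 10 = 333; sign = (−1)^333 = -1.

-1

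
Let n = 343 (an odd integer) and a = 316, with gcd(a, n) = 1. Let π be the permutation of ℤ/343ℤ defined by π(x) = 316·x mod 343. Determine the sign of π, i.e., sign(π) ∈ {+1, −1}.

+1

Start at x=78: 78 → 295 → 267 → 337 → 162 → 85 → 106 → … (one orbit).
19 cycles of lengths [49, 49, 49, 49, 49, 49, 7, 7, 7, 7, 7, 7, 1, 1, 1, 1, 1, 1, 1].
Σ(ℓ_i−1) = 343−19 = 324; sign = (−1)^324 = +1.
Zolotarev: (316|343) = +1, matching the cycle-count sign.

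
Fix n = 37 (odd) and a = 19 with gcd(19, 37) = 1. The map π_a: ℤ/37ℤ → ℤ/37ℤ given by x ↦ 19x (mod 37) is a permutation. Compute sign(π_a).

Start at x=25: 25 → 31 → 34 → 17 → 27 → 32 → 16 → … (one orbit).
Decompose π into cycles: lengths [36, 1] (2 cycles, including the fixed point 0).
With 2 cycles on 37 points, sign = (−1)^{37−2} = -1.
Check: (19/37) = -1 by Zolotarev.

-1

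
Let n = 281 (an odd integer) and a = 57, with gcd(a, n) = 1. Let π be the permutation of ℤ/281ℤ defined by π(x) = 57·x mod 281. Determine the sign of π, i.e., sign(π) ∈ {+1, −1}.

+1

Start at x=195: 195 → 156 → 181 → 201 → 217 → 5 → 4 → … (one orbit).
π_57 has 3 disjoint cycles with lengths [140, 140, 1] on {0,…,280}.
281 − 3 = 278 transpositions; sign(π) = (−1)^278 = +1.
Check: (57/281) = +1 by Zolotarev.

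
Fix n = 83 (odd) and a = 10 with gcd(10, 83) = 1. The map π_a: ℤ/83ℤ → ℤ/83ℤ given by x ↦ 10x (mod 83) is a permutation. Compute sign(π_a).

+1

Start at x=1: 1 → 10 → 17 → 4 → 40 → 68 → 16 → … (one orbit).
Decompose π into cycles: lengths [41, 41, 1] (3 cycles, including the fixed point 0).
With 3 cycles on 83 points, sign = (−1)^{83−3} = +1.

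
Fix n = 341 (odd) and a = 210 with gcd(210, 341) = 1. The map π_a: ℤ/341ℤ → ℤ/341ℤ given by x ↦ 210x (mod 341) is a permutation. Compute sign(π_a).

-1

Trace 199: π^k(199) = [199, 188, 265, 67, 89, 276, 331] for k=0..6.
22 cycles of lengths [30, 30, 30, 30, 30, 30, 30, 30, 30, 30, 30, 1, 1, 1, 1, 1, 1, 1, 1, 1, 1, 1].
341 − 22 = 319 transpositions; sign(π) = (−1)^319 = -1.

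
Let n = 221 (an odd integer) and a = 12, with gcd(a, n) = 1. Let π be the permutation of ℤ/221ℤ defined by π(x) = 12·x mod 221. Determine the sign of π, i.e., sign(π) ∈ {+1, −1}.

Trace 196: π^k(196) = [196, 142, 157, 116, 66, 129, 1] for k=0..6.
20 cycles of lengths [16, 16, 16, 16, 16, 16, 16, 16, 16, 16, 16, 16, 16, 2, 2, 2, 2, 2, 2, 1].
Σ(ℓ_i−1) = 221−20 = 201; sign = (−1)^201 = -1.

-1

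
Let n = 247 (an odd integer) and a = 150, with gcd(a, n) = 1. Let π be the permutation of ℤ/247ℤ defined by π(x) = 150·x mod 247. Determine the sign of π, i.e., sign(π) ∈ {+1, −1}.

Trace 43: π^k(43) = [43, 28, 1, 150, 23, 239, 35] for k=0..6.
The orbit structure of x ↦ 150x mod 247: 10 orbits of sizes [36, 36, 36, 36, 36, 36, 12, 9, 9, 1].
10 cycles on 247: each ℓ→(−1)^(ℓ−1), product (−1)^237 = -1.
Zolotarev: (150|247) = -1, matching the cycle-count sign.

-1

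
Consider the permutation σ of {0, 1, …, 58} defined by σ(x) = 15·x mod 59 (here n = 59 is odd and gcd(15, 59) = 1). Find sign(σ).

Trace 48: π^k(48) = [48, 12, 3, 45, 26, 36, 9] for k=0..6.
The orbit structure of x ↦ 15x mod 59: 3 orbits of sizes [29, 29, 1].
59 − 3 = 56 transpositions; sign(π) = (−1)^56 = +1.
The Jacobi symbol (15|59) = +1 (Zolotarev) agrees.

+1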